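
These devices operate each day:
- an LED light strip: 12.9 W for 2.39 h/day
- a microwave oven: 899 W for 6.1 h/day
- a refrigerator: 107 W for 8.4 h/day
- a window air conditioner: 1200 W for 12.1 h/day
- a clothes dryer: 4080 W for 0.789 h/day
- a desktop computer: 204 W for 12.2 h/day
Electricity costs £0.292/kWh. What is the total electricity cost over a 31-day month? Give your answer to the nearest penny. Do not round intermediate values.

£241.16

LED light strip: 12.9 W × 2.39 h × 31 d = 956 Wh = 0.9558 kWh
microwave oven: 899 W × 6.1 h × 31 d = 170,001 Wh = 170 kWh
refrigerator: 107 W × 8.4 h × 31 d = 27,863 Wh = 27.86 kWh
window air conditioner: 1200 W × 12.1 h × 31 d = 450,120 Wh = 450.1 kWh
clothes dryer: 4080 W × 0.789 h × 31 d = 99,793 Wh = 99.79 kWh
desktop computer: 204 W × 12.2 h × 31 d = 77,153 Wh = 77.15 kWh
Total energy = 0.9558 + 170 + 27.86 + 450.1 + 99.79 + 77.15 = 825.9 kWh
Cost = 825.9 kWh × £0.292 = £241.16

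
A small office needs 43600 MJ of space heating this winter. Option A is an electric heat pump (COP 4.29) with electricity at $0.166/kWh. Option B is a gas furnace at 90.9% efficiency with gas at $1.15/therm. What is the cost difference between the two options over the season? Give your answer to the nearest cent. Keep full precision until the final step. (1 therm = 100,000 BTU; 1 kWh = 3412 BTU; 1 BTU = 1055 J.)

Heat load = 43600 MJ = 43,600,000,000 J / 1055 = 41,327,014 BTU
Gas: input = 41,327,014 / 0.909 = 45,464,262 BTU = 454.6 therm → 454.6 × $1.15 = $522.84
Heat pump: 41,327,014 BTU / 3412 = 12,110 kWh heat; / 4.29 = 2,823 kWh in → × $0.166 = $468.68
Difference = |$522.84 − $468.68| = $54.16

$54.16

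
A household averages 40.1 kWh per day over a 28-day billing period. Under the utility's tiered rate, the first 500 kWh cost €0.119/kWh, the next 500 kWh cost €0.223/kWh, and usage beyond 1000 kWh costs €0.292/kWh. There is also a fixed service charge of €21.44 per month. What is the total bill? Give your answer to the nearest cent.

€228.30

Usage = 40.1 kWh/day × 28 days = 1122.8 kWh
First 500 kWh × €0.119 = €59.50
Next 500 kWh × €0.223 = €111.50
Remaining 122.8 kWh × €0.292 = €35.86
Energy charge = €206.86; + service €21.44 = €228.30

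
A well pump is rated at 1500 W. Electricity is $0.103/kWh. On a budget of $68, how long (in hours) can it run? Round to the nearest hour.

Energy budget = $68 / $0.103 per kWh = 660.2 kWh = 660,194 Wh
Runtime = 660,194 Wh / 1500 W = 440.1 h

440 h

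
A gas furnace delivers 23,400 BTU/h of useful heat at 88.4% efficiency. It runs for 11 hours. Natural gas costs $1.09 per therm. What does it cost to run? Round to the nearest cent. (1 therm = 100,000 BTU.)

$3.17

Heat delivered = 23,400 BTU/h × 11 h = 257,400 BTU
Gas input = 257,400 / 0.884 = 291,176 BTU
= 291,176 / 100,000 = 2.912 therm
Cost = 2.912 × $1.09/therm = $3.17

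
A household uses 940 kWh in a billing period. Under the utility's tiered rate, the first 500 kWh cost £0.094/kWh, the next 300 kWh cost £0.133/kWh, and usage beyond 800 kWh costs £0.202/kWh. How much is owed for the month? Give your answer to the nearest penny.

£115.18

First 500 kWh × £0.094 = £47.00
Next 300 kWh × £0.133 = £39.90
Remaining 140 kWh × £0.202 = £28.28
Total = £115.18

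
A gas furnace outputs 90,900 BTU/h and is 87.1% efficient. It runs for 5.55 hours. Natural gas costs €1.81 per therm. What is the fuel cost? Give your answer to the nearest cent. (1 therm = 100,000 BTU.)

Heat delivered = 90,900 BTU/h × 5.55 h = 504,495 BTU
Gas input = 504,495 / 0.871 = 579,214 BTU
= 579,214 / 100,000 = 5.792 therm
Cost = 5.792 × €1.81/therm = €10.48

€10.48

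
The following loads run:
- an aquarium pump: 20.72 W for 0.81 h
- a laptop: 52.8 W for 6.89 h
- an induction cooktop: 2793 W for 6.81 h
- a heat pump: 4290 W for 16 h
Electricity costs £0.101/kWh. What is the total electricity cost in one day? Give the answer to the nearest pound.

£9

aquarium pump: 20.72 W × 0.81 h = 17 Wh = 0.01678 kWh
laptop: 52.8 W × 6.89 h = 364 Wh = 0.3638 kWh
induction cooktop: 2793 W × 6.81 h = 19,020 Wh = 19.02 kWh
heat pump: 4290 W × 16 h = 68,640 Wh = 68.64 kWh
Total energy = 0.01678 + 0.3638 + 19.02 + 68.64 = 88.04 kWh
Cost = 88.04 kWh × £0.101 = £8.89 ≈ £9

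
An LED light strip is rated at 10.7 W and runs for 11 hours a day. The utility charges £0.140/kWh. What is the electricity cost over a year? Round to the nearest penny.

Energy = 10.7 W × 11 h/day × 365 days = 42,960 Wh = 42.96 kWh
Cost = 42.96 kWh × £0.140/kWh = £6.01

£6.01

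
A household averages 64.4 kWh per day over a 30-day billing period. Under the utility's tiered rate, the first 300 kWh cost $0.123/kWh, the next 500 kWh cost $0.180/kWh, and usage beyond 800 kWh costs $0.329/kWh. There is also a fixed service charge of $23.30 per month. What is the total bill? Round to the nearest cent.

Usage = 64.4 kWh/day × 30 days = 1932 kWh
First 300 kWh × $0.123 = $36.90
Next 500 kWh × $0.180 = $90.00
Remaining 1132 kWh × $0.329 = $372.43
Energy charge = $499.33; + service $23.30 = $522.63

$522.63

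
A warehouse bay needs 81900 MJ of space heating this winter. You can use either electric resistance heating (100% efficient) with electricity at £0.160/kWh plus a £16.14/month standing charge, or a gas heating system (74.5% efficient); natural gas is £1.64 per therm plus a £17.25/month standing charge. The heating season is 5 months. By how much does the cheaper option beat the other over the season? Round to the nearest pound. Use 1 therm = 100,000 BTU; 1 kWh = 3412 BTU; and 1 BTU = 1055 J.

£1926

Heat load = 81900 MJ = 81,900,000,000 J / 1055 = 77,630,332 BTU
Gas: input = 77,630,332 / 0.745 = 104,201,788 BTU = 1,042 therm → 1,042 × £1.64 = £1,708.91; + 5 × £17.25 standing = £1,795.16
Electric: 77,630,332 BTU / 3412 = 22,750 kWh → × £0.160 = £3,640.34; + 5 × £16.14 standing = £3,721.04
Difference = |£1,795.16 − £3,721.04| = £1,925.88 ≈ £1926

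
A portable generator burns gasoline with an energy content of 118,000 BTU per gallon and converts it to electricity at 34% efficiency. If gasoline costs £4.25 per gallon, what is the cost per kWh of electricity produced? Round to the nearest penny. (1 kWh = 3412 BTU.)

£0.36

Electrical output per gallon = 118,000 BTU × 0.34 / 3412 BTU/kWh = 11.76 kWh
Cost per kWh = £4.25 / 11.76 kWh = £0.361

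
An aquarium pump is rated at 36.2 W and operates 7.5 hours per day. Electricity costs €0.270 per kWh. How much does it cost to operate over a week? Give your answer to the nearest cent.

€0.51

Energy = 36.2 W × 7.5 h/day × 7 days = 1,901 Wh = 1.901 kWh
Cost = 1.901 kWh × €0.270/kWh = €0.51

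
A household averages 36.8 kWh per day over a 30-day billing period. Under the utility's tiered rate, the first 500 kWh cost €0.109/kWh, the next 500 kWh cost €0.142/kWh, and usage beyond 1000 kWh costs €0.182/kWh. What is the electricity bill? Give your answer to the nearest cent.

€144.43

Usage = 36.8 kWh/day × 30 days = 1104 kWh
First 500 kWh × €0.109 = €54.50
Next 500 kWh × €0.142 = €71.00
Remaining 104 kWh × €0.182 = €18.93
Total = €144.43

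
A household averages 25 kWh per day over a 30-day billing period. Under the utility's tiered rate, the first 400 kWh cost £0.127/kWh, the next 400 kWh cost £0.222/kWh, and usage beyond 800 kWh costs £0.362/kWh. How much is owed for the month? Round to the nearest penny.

£128.50

Usage = 25 kWh/day × 30 days = 750 kWh
First 400 kWh × £0.127 = £50.80
Next 350 kWh × £0.222 = £77.70
Remaining tier: 0 kWh (not reached)
Total = £128.50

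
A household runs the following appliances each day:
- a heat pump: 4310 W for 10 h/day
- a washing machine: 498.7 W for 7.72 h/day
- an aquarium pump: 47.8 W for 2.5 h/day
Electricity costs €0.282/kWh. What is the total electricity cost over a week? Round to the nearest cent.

heat pump: 4310 W × 10 h × 7 d = 301,700 Wh = 301.7 kWh
washing machine: 498.7 W × 7.72 h × 7 d = 26,950 Wh = 26.95 kWh
aquarium pump: 47.8 W × 2.5 h × 7 d = 836 Wh = 0.8365 kWh
Total energy = 301.7 + 26.95 + 0.8365 = 329.5 kWh
Cost = 329.5 kWh × €0.282 = €92.92

€92.92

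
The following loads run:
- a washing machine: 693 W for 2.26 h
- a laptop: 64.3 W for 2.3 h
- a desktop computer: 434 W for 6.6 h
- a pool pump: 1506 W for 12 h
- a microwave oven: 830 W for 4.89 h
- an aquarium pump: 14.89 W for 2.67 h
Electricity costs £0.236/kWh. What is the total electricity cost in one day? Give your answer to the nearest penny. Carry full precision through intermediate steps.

£6.31

washing machine: 693 W × 2.26 h = 1,566 Wh = 1.566 kWh
laptop: 64.3 W × 2.3 h = 148 Wh = 0.1479 kWh
desktop computer: 434 W × 6.6 h = 2,864 Wh = 2.864 kWh
pool pump: 1506 W × 12 h = 18,072 Wh = 18.07 kWh
microwave oven: 830 W × 4.89 h = 4,059 Wh = 4.059 kWh
aquarium pump: 14.89 W × 2.67 h = 40 Wh = 0.03976 kWh
Total energy = 1.566 + 0.1479 + 2.864 + 18.07 + 4.059 + 0.03976 = 26.75 kWh
Cost = 26.75 kWh × £0.236 = £6.31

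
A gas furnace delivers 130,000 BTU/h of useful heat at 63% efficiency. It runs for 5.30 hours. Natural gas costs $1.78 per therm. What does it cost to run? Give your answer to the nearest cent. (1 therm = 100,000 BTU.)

Heat delivered = 130,000 BTU/h × 5.30 h = 689,000 BTU
Gas input = 689,000 / 0.63 = 1,093,651 BTU
= 1,093,651 / 100,000 = 10.94 therm
Cost = 10.94 × $1.78/therm = $19.47

$19.47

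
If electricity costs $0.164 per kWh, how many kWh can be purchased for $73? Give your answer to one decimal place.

$73 / $0.164 per kWh = 445.1 kWh

445.1 kWh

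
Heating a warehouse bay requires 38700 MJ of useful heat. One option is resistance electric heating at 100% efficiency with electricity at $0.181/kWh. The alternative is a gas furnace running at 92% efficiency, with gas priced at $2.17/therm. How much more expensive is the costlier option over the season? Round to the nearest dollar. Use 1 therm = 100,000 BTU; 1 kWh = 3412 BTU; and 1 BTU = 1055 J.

Heat load = 38700 MJ = 38,700,000,000 J / 1055 = 36,682,464 BTU
Gas: input = 36,682,464 / 0.920 = 39,872,244 BTU = 398.7 therm → 398.7 × $2.17 = $865.23
Electric: 36,682,464 BTU / 3412 = 10,750 kWh → × $0.181 = $1,945.93
Difference = |$865.23 − $1,945.93| = $1,080.71 ≈ $1081

$1081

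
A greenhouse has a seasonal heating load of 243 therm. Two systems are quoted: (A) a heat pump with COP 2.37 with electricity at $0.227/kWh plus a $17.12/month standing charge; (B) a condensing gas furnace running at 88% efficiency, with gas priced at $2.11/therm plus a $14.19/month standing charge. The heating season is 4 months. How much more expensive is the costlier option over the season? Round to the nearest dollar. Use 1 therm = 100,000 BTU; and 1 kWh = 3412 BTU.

Heat load = 243 therm × 100,000 = 24,300,000 BTU
Gas: input = 24,300,000 / 0.88 = 27,613,636 BTU = 276.1 therm → 276.1 × $2.11 = $582.65; + 4 × $14.19 standing = $639.41
Heat pump: 24,300,000 BTU / 3412 = 7,122 kWh heat; / 2.37 = 3,005 kWh in → × $0.227 = $682.14; + 4 × $17.12 standing = $750.62
Difference = |$639.41 − $750.62| = $111.21 ≈ $111

$111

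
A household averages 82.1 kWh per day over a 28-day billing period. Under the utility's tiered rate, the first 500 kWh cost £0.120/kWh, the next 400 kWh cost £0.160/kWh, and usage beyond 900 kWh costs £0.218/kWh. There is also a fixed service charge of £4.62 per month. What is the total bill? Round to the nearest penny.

Usage = 82.1 kWh/day × 28 days = 2298.8 kWh
First 500 kWh × £0.120 = £60.00
Next 400 kWh × £0.160 = £64.00
Remaining 1398.8 kWh × £0.218 = £304.94
Energy charge = £428.94; + service £4.62 = £433.56

£433.56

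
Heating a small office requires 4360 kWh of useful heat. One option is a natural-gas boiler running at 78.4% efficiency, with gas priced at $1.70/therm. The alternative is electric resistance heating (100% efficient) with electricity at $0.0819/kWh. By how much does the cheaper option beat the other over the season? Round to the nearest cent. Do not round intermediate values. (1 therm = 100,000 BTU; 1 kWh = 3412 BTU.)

Heat load = 4360 kWh × 3412 = 14,876,320 BTU
Gas: input = 14,876,320 / 0.784 = 18,974,898 BTU = 189.7 therm → 189.7 × $1.70 = $322.57
Electric: 14,876,320 BTU / 3412 = 4,360 kWh → × $0.0819 = $357.08
Difference = |$322.57 − $357.08| = $34.51

$34.51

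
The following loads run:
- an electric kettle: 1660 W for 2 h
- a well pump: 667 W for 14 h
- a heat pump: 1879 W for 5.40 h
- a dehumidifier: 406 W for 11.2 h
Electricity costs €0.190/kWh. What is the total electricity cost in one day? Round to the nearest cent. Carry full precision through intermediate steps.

electric kettle: 1660 W × 2 h = 3,320 Wh = 3.32 kWh
well pump: 667 W × 14 h = 9,338 Wh = 9.338 kWh
heat pump: 1879 W × 5.40 h = 10,147 Wh = 10.15 kWh
dehumidifier: 406 W × 11.2 h = 4,547 Wh = 4.547 kWh
Total energy = 3.32 + 9.338 + 10.15 + 4.547 = 27.35 kWh
Cost = 27.35 kWh × €0.190 = €5.20

€5.20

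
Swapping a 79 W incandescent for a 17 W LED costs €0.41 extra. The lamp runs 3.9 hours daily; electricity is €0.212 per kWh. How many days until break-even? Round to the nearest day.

Power saved = 79 − 17 = 62 W
Daily energy saved = 62 W × 3.9 h = 241.8 Wh = 0.2418 kWh
Daily savings = 0.2418 × €0.212 = €0.0513
Payback = €0.41 / €0.0513 per day = 7.998 days

8 days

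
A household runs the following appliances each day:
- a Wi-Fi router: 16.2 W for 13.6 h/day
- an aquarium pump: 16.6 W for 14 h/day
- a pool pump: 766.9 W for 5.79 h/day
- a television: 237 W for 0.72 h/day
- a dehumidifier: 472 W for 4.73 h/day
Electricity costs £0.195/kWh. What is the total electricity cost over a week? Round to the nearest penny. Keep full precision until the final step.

Wi-Fi router: 16.2 W × 13.6 h × 7 d = 1,542 Wh = 1.542 kWh
aquarium pump: 16.6 W × 14 h × 7 d = 1,627 Wh = 1.627 kWh
pool pump: 766.9 W × 5.79 h × 7 d = 31,082 Wh = 31.08 kWh
television: 237 W × 0.72 h × 7 d = 1,194 Wh = 1.194 kWh
dehumidifier: 472 W × 4.73 h × 7 d = 15,628 Wh = 15.63 kWh
Total energy = 1.542 + 1.627 + 31.08 + 1.194 + 15.63 = 51.07 kWh
Cost = 51.07 kWh × £0.195 = £9.96

£9.96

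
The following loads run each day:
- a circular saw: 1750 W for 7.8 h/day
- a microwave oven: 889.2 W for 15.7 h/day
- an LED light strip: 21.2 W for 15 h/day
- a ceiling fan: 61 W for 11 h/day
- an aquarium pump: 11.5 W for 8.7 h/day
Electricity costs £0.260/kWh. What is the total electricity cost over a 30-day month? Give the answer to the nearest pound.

£224

circular saw: 1750 W × 7.8 h × 30 d = 409,500 Wh = 409.5 kWh
microwave oven: 889.2 W × 15.7 h × 30 d = 418,813 Wh = 418.8 kWh
LED light strip: 21.2 W × 15 h × 30 d = 9,540 Wh = 9.54 kWh
ceiling fan: 61 W × 11 h × 30 d = 20,130 Wh = 20.13 kWh
aquarium pump: 11.5 W × 8.7 h × 30 d = 3,002 Wh = 3.002 kWh
Total energy = 409.5 + 418.8 + 9.54 + 20.13 + 3.002 = 861 kWh
Cost = 861 kWh × £0.260 = £223.86 ≈ £224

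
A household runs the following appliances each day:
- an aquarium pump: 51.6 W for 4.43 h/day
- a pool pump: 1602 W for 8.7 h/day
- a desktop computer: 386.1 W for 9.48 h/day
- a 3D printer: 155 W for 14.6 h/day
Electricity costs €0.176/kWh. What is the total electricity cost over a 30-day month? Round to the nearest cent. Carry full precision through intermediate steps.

€106.07

aquarium pump: 51.6 W × 4.43 h × 30 d = 6,858 Wh = 6.858 kWh
pool pump: 1602 W × 8.7 h × 30 d = 418,122 Wh = 418.1 kWh
desktop computer: 386.1 W × 9.48 h × 30 d = 109,807 Wh = 109.8 kWh
3D printer: 155 W × 14.6 h × 30 d = 67,890 Wh = 67.89 kWh
Total energy = 6.858 + 418.1 + 109.8 + 67.89 = 602.7 kWh
Cost = 602.7 kWh × €0.176 = €106.07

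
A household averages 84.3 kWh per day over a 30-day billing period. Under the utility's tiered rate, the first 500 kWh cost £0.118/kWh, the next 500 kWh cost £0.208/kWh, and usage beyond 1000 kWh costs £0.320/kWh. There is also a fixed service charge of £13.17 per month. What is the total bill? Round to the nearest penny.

Usage = 84.3 kWh/day × 30 days = 2529 kWh
First 500 kWh × £0.118 = £59.00
Next 500 kWh × £0.208 = £104.00
Remaining 1529 kWh × £0.320 = £489.28
Energy charge = £652.28; + service £13.17 = £665.45

£665.45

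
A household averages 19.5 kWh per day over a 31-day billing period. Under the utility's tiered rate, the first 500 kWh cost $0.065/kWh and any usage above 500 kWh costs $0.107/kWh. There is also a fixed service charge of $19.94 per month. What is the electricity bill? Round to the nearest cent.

$63.62

Usage = 19.5 kWh/day × 31 days = 604.5 kWh
First 500 kWh × $0.065 = $32.50
Remaining 104.5 kWh × $0.107 = $11.18
Energy charge = $43.68; + service $19.94 = $63.62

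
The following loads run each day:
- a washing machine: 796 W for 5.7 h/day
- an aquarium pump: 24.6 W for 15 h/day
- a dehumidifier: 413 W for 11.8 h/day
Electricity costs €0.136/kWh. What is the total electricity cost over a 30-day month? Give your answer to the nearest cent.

washing machine: 796 W × 5.7 h × 30 d = 136,116 Wh = 136.1 kWh
aquarium pump: 24.6 W × 15 h × 30 d = 11,070 Wh = 11.07 kWh
dehumidifier: 413 W × 11.8 h × 30 d = 146,202 Wh = 146.2 kWh
Total energy = 136.1 + 11.07 + 146.2 = 293.4 kWh
Cost = 293.4 kWh × €0.136 = €39.90

€39.90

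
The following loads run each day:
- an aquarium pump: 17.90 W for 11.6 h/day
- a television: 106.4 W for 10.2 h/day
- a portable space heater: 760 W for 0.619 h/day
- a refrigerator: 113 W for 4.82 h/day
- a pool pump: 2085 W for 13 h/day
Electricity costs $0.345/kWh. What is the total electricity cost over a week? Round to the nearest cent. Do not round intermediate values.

aquarium pump: 17.90 W × 11.6 h × 7 d = 1,453 Wh = 1.453 kWh
television: 106.4 W × 10.2 h × 7 d = 7,597 Wh = 7.597 kWh
portable space heater: 760 W × 0.619 h × 7 d = 3,293 Wh = 3.293 kWh
refrigerator: 113 W × 4.82 h × 7 d = 3,813 Wh = 3.813 kWh
pool pump: 2085 W × 13 h × 7 d = 189,735 Wh = 189.7 kWh
Total energy = 1.453 + 7.597 + 3.293 + 3.813 + 189.7 = 205.9 kWh
Cost = 205.9 kWh × $0.345 = $71.03

$71.03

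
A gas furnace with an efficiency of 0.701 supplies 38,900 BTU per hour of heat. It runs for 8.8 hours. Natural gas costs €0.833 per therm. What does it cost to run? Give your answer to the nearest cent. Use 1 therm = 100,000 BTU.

Heat delivered = 38,900 BTU/h × 8.8 h = 342,320 BTU
Gas input = 342,320 / 0.701 = 488,331 BTU
= 488,331 / 100,000 = 4.883 therm
Cost = 4.883 × €0.833/therm = €4.07

€4.07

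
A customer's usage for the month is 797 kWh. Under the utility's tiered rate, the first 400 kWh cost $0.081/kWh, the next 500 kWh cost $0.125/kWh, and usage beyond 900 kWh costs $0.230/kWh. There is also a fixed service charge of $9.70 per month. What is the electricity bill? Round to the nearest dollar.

First 400 kWh × $0.081 = $32.40
Next 397 kWh × $0.125 = $49.62
Remaining tier: 0 kWh (not reached)
Energy charge = $82.03; + service $9.70 = $91.73 ≈ $92

$92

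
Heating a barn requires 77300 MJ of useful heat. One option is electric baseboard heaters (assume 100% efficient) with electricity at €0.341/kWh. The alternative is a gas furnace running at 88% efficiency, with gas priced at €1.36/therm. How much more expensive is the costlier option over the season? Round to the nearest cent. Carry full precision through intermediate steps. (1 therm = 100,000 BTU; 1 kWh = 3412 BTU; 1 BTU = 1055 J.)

Heat load = 77300 MJ = 77,300,000,000 J / 1055 = 73,270,142 BTU
Gas: input = 73,270,142 / 0.88 = 83,261,525 BTU = 832.6 therm → 832.6 × €1.36 = €1,132.36
Electric: 73,270,142 BTU / 3412 = 21,470 kWh → × €0.341 = €7,322.72
Difference = |€1,132.36 − €7,322.72| = €6,190.36

€6190.36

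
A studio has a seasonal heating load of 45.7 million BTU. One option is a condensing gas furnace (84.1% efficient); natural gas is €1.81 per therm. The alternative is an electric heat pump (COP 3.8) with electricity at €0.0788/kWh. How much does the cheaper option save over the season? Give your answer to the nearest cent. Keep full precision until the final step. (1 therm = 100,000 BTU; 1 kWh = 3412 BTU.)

Heat load = 45.7 × 10⁶ BTU = 45,700,000 BTU
Gas: input = 45,700,000 / 0.841 = 54,340,071 BTU = 543.4 therm → 543.4 × €1.81 = €983.56
Heat pump: 45,700,000 BTU / 3412 = 13,390 kWh heat; / 3.8 = 3,525 kWh in → × €0.0788 = €277.75
Difference = |€983.56 − €277.75| = €705.81

€705.81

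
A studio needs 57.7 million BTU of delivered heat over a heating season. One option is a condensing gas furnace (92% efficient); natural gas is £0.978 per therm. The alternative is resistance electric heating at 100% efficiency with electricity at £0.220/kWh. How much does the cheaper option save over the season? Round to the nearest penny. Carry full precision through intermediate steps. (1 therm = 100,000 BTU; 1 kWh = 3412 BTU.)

£3107.02

Heat load = 57.7 × 10⁶ BTU = 57,700,000 BTU
Gas: input = 57,700,000 / 0.92 = 62,717,391 BTU = 627.2 therm → 627.2 × £0.978 = £613.38
Electric: 57,700,000 BTU / 3412 = 16,910 kWh → × £0.220 = £3,720.40
Difference = |£613.38 − £3,720.40| = £3,107.02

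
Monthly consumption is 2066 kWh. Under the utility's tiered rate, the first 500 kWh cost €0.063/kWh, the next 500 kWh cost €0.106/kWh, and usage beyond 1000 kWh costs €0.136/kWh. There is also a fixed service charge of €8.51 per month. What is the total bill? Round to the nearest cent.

€237.99

First 500 kWh × €0.063 = €31.50
Next 500 kWh × €0.106 = €53.00
Remaining 1066 kWh × €0.136 = €144.98
Energy charge = €229.48; + service €8.51 = €237.99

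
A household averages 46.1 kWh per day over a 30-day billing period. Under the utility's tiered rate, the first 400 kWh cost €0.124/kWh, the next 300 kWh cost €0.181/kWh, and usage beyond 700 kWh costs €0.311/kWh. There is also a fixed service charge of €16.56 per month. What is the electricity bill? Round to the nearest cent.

€332.87

Usage = 46.1 kWh/day × 30 days = 1383 kWh
First 400 kWh × €0.124 = €49.60
Next 300 kWh × €0.181 = €54.30
Remaining 683 kWh × €0.311 = €212.41
Energy charge = €316.31; + service €16.56 = €332.87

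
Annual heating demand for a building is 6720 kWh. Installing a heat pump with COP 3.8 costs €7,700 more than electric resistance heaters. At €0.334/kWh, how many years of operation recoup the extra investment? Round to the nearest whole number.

5 years

Resistance: 6720 kWh × €0.334 = €2,244.48/yr
Heat pump: 6720 / 3.8 = 1768 kWh in → × €0.334 = €590.65/yr
Annual savings = €1,653.83
Payback = €7,700 / €1,653.83 = 4.66 years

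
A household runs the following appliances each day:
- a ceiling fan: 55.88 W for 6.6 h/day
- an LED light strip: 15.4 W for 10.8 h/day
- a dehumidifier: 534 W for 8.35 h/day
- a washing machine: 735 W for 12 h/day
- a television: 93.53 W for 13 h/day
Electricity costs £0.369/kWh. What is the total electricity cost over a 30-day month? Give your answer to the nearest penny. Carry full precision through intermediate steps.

ceiling fan: 55.88 W × 6.6 h × 30 d = 11,064 Wh = 11.06 kWh
LED light strip: 15.4 W × 10.8 h × 30 d = 4,990 Wh = 4.99 kWh
dehumidifier: 534 W × 8.35 h × 30 d = 133,767 Wh = 133.8 kWh
washing machine: 735 W × 12 h × 30 d = 264,600 Wh = 264.6 kWh
television: 93.53 W × 13 h × 30 d = 36,477 Wh = 36.48 kWh
Total energy = 11.06 + 4.99 + 133.8 + 264.6 + 36.48 = 450.9 kWh
Cost = 450.9 kWh × £0.369 = £166.38

£166.38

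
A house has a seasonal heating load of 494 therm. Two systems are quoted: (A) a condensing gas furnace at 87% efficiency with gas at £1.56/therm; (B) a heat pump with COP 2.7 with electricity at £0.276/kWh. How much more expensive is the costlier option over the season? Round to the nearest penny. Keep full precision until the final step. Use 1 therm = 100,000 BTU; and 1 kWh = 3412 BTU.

Heat load = 494 therm × 100,000 = 49,400,000 BTU
Gas: input = 49,400,000 / 0.87 = 56,781,609 BTU = 567.8 therm → 567.8 × £1.56 = £885.79
Heat pump: 49,400,000 BTU / 3412 = 14,480 kWh heat; / 2.7 = 5,362 kWh in → × £0.276 = £1,480.01
Difference = |£885.79 − £1,480.01| = £594.21

£594.21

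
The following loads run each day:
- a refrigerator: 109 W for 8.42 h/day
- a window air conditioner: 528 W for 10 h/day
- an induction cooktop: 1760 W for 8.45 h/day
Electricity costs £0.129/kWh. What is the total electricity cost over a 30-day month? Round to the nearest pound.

refrigerator: 109 W × 8.42 h × 30 d = 27,533 Wh = 27.53 kWh
window air conditioner: 528 W × 10 h × 30 d = 158,400 Wh = 158.4 kWh
induction cooktop: 1760 W × 8.45 h × 30 d = 446,160 Wh = 446.2 kWh
Total energy = 27.53 + 158.4 + 446.2 = 632.1 kWh
Cost = 632.1 kWh × £0.129 = £81.54 ≈ £82

£82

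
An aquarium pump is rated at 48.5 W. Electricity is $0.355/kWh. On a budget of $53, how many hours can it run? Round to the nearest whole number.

Energy budget = $53 / $0.355 per kWh = 149.3 kWh = 149,296 Wh
Runtime = 149,296 Wh / 48.5 W = 3,078 h

3078 h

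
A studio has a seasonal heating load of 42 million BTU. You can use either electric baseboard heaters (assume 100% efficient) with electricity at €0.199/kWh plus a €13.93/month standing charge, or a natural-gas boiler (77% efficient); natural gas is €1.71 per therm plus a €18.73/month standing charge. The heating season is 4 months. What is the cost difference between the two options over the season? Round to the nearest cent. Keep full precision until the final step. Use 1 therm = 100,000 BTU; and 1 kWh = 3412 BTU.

Heat load = 42 × 10⁶ BTU = 42,000,000 BTU
Gas: input = 42,000,000 / 0.77 = 54,545,455 BTU = 545.5 therm → 545.5 × €1.71 = €932.73; + 4 × €18.73 standing = €1,007.65
Electric: 42,000,000 BTU / 3412 = 12,310 kWh → × €0.199 = €2,449.59; + 4 × €13.93 standing = €2,505.31
Difference = |€1,007.65 − €2,505.31| = €1,497.66

€1497.66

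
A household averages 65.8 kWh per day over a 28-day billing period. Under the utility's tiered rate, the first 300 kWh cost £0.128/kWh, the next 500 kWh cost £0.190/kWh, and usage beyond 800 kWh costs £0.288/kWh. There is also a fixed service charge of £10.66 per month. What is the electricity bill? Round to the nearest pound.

Usage = 65.8 kWh/day × 28 days = 1842.4 kWh
First 300 kWh × £0.128 = £38.40
Next 500 kWh × £0.190 = £95.00
Remaining 1042.4 kWh × £0.288 = £300.21
Energy charge = £433.61; + service £10.66 = £444.27 ≈ £444

£444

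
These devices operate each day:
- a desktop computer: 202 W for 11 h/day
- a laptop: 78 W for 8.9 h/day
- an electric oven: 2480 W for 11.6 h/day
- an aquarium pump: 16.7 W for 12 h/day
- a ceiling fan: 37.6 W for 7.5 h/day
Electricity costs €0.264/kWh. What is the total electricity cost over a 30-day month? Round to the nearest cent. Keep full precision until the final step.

desktop computer: 202 W × 11 h × 30 d = 66,660 Wh = 66.66 kWh
laptop: 78 W × 8.9 h × 30 d = 20,826 Wh = 20.83 kWh
electric oven: 2480 W × 11.6 h × 30 d = 863,040 Wh = 863 kWh
aquarium pump: 16.7 W × 12 h × 30 d = 6,012 Wh = 6.012 kWh
ceiling fan: 37.6 W × 7.5 h × 30 d = 8,460 Wh = 8.46 kWh
Total energy = 66.66 + 20.83 + 863 + 6.012 + 8.46 = 965 kWh
Cost = 965 kWh × €0.264 = €254.76

€254.76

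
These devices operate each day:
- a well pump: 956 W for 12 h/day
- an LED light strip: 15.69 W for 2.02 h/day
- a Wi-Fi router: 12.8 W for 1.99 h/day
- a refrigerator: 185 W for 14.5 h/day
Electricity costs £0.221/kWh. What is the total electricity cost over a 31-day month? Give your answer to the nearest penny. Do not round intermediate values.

£97.36

well pump: 956 W × 12 h × 31 d = 355,632 Wh = 355.6 kWh
LED light strip: 15.69 W × 2.02 h × 31 d = 983 Wh = 0.9825 kWh
Wi-Fi router: 12.8 W × 1.99 h × 31 d = 790 Wh = 0.7896 kWh
refrigerator: 185 W × 14.5 h × 31 d = 83,158 Wh = 83.16 kWh
Total energy = 355.6 + 0.9825 + 0.7896 + 83.16 = 440.6 kWh
Cost = 440.6 kWh × £0.221 = £97.36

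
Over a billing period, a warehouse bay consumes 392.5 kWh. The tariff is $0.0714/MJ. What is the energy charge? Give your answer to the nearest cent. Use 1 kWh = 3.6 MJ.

$100.89

392.5 kWh × (3.6 MJ/kWh) = 1,413 MJ
Cost = 1,413 MJ × $0.0714/MJ = $100.89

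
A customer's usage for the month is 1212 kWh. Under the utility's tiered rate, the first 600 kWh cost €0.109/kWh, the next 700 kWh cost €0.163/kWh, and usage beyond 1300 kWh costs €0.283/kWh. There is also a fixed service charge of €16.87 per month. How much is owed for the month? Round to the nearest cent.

€182.03

First 600 kWh × €0.109 = €65.40
Next 612 kWh × €0.163 = €99.76
Remaining tier: 0 kWh (not reached)
Energy charge = €165.16; + service €16.87 = €182.03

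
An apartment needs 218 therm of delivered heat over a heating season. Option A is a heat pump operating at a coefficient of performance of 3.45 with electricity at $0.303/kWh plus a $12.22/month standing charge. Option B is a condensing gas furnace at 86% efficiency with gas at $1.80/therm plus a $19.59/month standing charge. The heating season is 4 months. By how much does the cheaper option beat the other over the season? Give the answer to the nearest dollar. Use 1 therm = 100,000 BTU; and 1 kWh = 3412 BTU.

Heat load = 218 therm × 100,000 = 21,800,000 BTU
Gas: input = 21,800,000 / 0.860 = 25,348,837 BTU = 253.5 therm → 253.5 × $1.80 = $456.28; + 4 × $19.59 standing = $534.64
Heat pump: 21,800,000 BTU / 3412 = 6,389 kWh heat; / 3.45 = 1,852 kWh in → × $0.303 = $561.14; + 4 × $12.22 standing = $610.02
Difference = |$534.64 − $610.02| = $75.38 ≈ $75

$75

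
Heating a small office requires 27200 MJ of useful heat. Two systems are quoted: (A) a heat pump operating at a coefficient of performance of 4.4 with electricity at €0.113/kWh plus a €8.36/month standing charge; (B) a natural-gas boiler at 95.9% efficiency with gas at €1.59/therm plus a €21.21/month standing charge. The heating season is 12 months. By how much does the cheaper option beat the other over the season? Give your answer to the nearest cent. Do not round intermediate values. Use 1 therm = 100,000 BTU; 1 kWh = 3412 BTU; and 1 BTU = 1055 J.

€387.60

Heat load = 27200 MJ = 27,200,000,000 J / 1055 = 25,781,991 BTU
Gas: input = 25,781,991 / 0.959 = 26,884,245 BTU = 268.8 therm → 268.8 × €1.59 = €427.46; + 12 × €21.21 standing = €681.98
Heat pump: 25,781,991 BTU / 3412 = 7,556 kWh heat; / 4.4 = 1,717 kWh in → × €0.113 = €194.06; + 12 × €8.36 standing = €294.38
Difference = |€681.98 − €294.38| = €387.60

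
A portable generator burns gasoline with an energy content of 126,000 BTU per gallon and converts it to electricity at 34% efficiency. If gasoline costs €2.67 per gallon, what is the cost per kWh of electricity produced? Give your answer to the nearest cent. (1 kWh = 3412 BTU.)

€0.21

Electrical output per gallon = 126,000 BTU × 0.34 / 3412 BTU/kWh = 12.56 kWh
Cost per kWh = €2.67 / 12.56 kWh = €0.213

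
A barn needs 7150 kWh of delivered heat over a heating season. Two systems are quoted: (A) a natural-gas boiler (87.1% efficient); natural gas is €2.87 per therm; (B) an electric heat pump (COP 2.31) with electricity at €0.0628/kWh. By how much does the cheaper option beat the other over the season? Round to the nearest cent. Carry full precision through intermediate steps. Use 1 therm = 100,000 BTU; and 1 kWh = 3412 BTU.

Heat load = 7150 kWh × 3412 = 24,395,800 BTU
Gas: input = 24,395,800 / 0.871 = 28,008,955 BTU = 280.1 therm → 280.1 × €2.87 = €803.86
Heat pump: 24,395,800 BTU / 3412 = 7,150 kWh heat; / 2.31 = 3,095 kWh in → × €0.0628 = €194.38
Difference = |€803.86 − €194.38| = €609.48

€609.48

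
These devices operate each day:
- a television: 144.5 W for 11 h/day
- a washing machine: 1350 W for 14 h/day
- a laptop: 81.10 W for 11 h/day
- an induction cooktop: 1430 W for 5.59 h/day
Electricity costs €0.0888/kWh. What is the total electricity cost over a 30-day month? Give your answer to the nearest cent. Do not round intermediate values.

€78.26

television: 144.5 W × 11 h × 30 d = 47,685 Wh = 47.69 kWh
washing machine: 1350 W × 14 h × 30 d = 567,000 Wh = 567 kWh
laptop: 81.10 W × 11 h × 30 d = 26,763 Wh = 26.76 kWh
induction cooktop: 1430 W × 5.59 h × 30 d = 239,811 Wh = 239.8 kWh
Total energy = 47.69 + 567 + 26.76 + 239.8 = 881.3 kWh
Cost = 881.3 kWh × €0.0888 = €78.26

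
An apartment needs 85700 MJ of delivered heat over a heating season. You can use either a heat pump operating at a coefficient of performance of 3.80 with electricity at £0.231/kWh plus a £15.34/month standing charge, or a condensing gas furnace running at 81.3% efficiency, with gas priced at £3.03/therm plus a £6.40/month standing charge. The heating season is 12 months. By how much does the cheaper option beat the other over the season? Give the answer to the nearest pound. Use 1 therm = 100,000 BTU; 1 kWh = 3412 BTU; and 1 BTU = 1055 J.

Heat load = 85700 MJ = 85,700,000,000 J / 1055 = 81,232,227 BTU
Gas: input = 81,232,227 / 0.813 = 99,916,639 BTU = 999.2 therm → 999.2 × £3.03 = £3,027.47; + 12 × £6.40 standing = £3,104.27
Heat pump: 81,232,227 BTU / 3412 = 23,810 kWh heat; / 3.80 = 6,265 kWh in → × £0.231 = £1,447.26; + 12 × £15.34 standing = £1,631.34
Difference = |£3,104.27 − £1,631.34| = £1,472.93 ≈ £1473

£1473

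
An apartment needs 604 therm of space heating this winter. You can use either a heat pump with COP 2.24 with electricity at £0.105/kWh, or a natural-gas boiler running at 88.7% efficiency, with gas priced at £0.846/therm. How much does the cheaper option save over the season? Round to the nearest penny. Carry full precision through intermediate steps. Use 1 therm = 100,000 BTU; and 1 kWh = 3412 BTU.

£253.71

Heat load = 604 therm × 100,000 = 60,400,000 BTU
Gas: input = 60,400,000 / 0.887 = 68,094,701 BTU = 680.9 therm → 680.9 × £0.846 = £576.08
Heat pump: 60,400,000 BTU / 3412 = 17,700 kWh heat; / 2.24 = 7,903 kWh in → × £0.105 = £829.79
Difference = |£576.08 − £829.79| = £253.71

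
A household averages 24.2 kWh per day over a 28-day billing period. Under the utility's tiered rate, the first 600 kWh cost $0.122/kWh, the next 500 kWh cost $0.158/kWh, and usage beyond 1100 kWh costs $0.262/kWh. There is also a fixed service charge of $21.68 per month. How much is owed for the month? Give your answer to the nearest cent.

Usage = 24.2 kWh/day × 28 days = 677.6 kWh
First 600 kWh × $0.122 = $73.20
Next 77.6 kWh × $0.158 = $12.26
Remaining tier: 0 kWh (not reached)
Energy charge = $85.46; + service $21.68 = $107.14

$107.14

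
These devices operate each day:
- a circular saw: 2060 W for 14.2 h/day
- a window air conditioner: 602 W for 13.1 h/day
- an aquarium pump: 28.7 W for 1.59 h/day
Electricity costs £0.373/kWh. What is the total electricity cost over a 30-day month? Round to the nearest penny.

£416.09

circular saw: 2060 W × 14.2 h × 30 d = 877,560 Wh = 877.6 kWh
window air conditioner: 602 W × 13.1 h × 30 d = 236,586 Wh = 236.6 kWh
aquarium pump: 28.7 W × 1.59 h × 30 d = 1,369 Wh = 1.369 kWh
Total energy = 877.6 + 236.6 + 1.369 = 1,116 kWh
Cost = 1,116 kWh × £0.373 = £416.09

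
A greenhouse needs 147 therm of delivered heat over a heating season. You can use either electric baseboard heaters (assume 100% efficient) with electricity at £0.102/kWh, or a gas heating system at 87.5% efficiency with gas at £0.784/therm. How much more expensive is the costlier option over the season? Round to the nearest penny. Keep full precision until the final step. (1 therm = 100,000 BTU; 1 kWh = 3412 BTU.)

£307.74

Heat load = 147 therm × 100,000 = 14,700,000 BTU
Gas: input = 14,700,000 / 0.875 = 16,800,000 BTU = 168 therm → 168 × £0.784 = £131.71
Electric: 14,700,000 BTU / 3412 = 4,308 kWh → × £0.102 = £439.45
Difference = |£131.71 − £439.45| = £307.74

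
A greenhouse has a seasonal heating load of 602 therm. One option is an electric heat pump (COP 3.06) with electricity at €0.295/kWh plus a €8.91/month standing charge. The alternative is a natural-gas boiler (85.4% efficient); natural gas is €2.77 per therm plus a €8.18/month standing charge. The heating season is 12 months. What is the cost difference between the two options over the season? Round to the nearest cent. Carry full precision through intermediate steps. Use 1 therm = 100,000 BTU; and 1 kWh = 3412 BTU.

Heat load = 602 therm × 100,000 = 60,200,000 BTU
Gas: input = 60,200,000 / 0.854 = 70,491,803 BTU = 704.9 therm → 704.9 × €2.77 = €1,952.62; + 12 × €8.18 standing = €2,050.78
Heat pump: 60,200,000 BTU / 3412 = 17,640 kWh heat; / 3.06 = 5,766 kWh in → × €0.295 = €1,700.94; + 12 × €8.91 standing = €1,807.86
Difference = |€2,050.78 − €1,807.86| = €242.93

€242.93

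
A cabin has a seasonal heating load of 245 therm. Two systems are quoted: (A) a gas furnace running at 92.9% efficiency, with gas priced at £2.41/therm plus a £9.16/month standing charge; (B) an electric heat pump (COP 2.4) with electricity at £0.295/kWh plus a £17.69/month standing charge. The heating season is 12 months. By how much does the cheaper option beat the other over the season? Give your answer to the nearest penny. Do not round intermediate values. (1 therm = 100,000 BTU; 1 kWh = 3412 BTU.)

Heat load = 245 therm × 100,000 = 24,500,000 BTU
Gas: input = 24,500,000 / 0.929 = 26,372,443 BTU = 263.7 therm → 263.7 × £2.41 = £635.58; + 12 × £9.16 standing = £745.50
Heat pump: 24,500,000 BTU / 3412 = 7,181 kWh heat; / 2.4 = 2,992 kWh in → × £0.295 = £882.61; + 12 × £17.69 standing = £1,094.89
Difference = |£745.50 − £1,094.89| = £349.39

£349.39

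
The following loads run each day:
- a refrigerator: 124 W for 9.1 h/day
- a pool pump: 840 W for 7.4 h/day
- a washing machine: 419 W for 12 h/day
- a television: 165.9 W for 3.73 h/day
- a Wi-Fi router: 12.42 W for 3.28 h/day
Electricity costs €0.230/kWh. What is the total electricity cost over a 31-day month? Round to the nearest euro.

€93

refrigerator: 124 W × 9.1 h × 31 d = 34,980 Wh = 34.98 kWh
pool pump: 840 W × 7.4 h × 31 d = 192,696 Wh = 192.7 kWh
washing machine: 419 W × 12 h × 31 d = 155,868 Wh = 155.9 kWh
television: 165.9 W × 3.73 h × 31 d = 19,183 Wh = 19.18 kWh
Wi-Fi router: 12.42 W × 3.28 h × 31 d = 1,263 Wh = 1.263 kWh
Total energy = 34.98 + 192.7 + 155.9 + 19.18 + 1.263 = 404 kWh
Cost = 404 kWh × €0.230 = €92.92 ≈ €93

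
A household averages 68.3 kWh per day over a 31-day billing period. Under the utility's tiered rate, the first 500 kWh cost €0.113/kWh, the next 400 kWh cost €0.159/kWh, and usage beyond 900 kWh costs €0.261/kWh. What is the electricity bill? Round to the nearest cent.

€437.82

Usage = 68.3 kWh/day × 31 days = 2117.3 kWh
First 500 kWh × €0.113 = €56.50
Next 400 kWh × €0.159 = €63.60
Remaining 1217.3 kWh × €0.261 = €317.72
Total = €437.82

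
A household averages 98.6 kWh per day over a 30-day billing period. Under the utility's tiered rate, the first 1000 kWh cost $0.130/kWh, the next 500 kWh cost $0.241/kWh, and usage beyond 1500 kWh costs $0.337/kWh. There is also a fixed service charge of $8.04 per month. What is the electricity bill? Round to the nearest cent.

Usage = 98.6 kWh/day × 30 days = 2958 kWh
First 1000 kWh × $0.130 = $130.00
Next 500 kWh × $0.241 = $120.50
Remaining 1458 kWh × $0.337 = $491.35
Energy charge = $741.85; + service $8.04 = $749.89

$749.89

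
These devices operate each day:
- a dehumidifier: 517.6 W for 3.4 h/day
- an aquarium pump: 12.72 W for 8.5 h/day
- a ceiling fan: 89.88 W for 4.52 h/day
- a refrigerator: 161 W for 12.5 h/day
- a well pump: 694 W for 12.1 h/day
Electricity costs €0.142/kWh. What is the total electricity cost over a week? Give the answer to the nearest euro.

dehumidifier: 517.6 W × 3.4 h × 7 d = 12,319 Wh = 12.32 kWh
aquarium pump: 12.72 W × 8.5 h × 7 d = 757 Wh = 0.7568 kWh
ceiling fan: 89.88 W × 4.52 h × 7 d = 2,844 Wh = 2.844 kWh
refrigerator: 161 W × 12.5 h × 7 d = 14,088 Wh = 14.09 kWh
well pump: 694 W × 12.1 h × 7 d = 58,782 Wh = 58.78 kWh
Total energy = 12.32 + 0.7568 + 2.844 + 14.09 + 58.78 = 88.79 kWh
Cost = 88.79 kWh × €0.142 = €12.61 ≈ €13

€13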